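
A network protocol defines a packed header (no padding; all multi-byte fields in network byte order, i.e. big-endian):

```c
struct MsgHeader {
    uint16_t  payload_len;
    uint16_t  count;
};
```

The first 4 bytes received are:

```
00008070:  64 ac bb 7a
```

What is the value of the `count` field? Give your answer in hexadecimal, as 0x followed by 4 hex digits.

0xBB7A

`count` follows `payload_len` (2 bytes), so it starts at byte offset 2 and occupies 2 bytes.
Bytes at offsets 2..3: BB 7A.
Big-endian: lowest address holds the most-significant byte.
The bytes are already most-significant first: 0xBB7A.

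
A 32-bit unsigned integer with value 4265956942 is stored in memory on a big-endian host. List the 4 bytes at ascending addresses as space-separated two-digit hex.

FE 45 56 4E

4265956942 in hexadecimal, padded to 32 bits, is 0xFE45564E.
Split into bytes (most-significant first): FE 45 56 4E.
In big-endian order the high byte comes first in memory.
So the memory order matches the most-significant-first order: FE 45 56 4E.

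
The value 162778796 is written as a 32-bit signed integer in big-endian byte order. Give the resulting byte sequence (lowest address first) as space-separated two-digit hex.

162778796 in hexadecimal, padded to 32 bits, is 0x09B3CEAC.
Split into bytes (most-significant first): 09 B3 CE AC.
Big-endian stores the most-significant byte at the lowest address.
So the memory order matches the most-significant-first order: 09 B3 CE AC.

09 B3 CE AC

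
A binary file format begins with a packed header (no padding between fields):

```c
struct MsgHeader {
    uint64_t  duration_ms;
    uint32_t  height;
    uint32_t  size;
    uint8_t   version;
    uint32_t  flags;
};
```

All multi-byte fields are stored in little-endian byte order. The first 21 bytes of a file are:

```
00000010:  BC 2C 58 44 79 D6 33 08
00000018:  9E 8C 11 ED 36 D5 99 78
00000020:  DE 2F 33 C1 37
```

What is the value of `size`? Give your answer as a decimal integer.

`size` follows `duration_ms` (8 B), `height` (4 B), so it starts at offset 8 + 4 = 12 and occupies 4 bytes.
Bytes at offsets 12..15: 36 D5 99 78.
Little-endian stores the least-significant byte at the lowest address.
Reassemble most-significant byte first: 78 99 D5 36 → 0x7899D536.
0x7899D536 = 2023347510.

2023347510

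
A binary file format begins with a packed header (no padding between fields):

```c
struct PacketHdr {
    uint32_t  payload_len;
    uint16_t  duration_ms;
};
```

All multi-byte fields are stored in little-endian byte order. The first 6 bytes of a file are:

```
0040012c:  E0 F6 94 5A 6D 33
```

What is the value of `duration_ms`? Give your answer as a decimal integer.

13165

`duration_ms` follows `payload_len` (4 bytes), so it starts at byte offset 4 and occupies 2 bytes.
Bytes at offsets 4..5: 6D 33.
Little-endian: lowest address holds the least-significant byte.
Reassemble most-significant byte first: 33 6D → 0x336D.
0x336D = 13165.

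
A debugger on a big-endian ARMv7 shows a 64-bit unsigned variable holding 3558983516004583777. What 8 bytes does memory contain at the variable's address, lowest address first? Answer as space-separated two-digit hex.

3558983516004583777 in hexadecimal, padded to 64 bits, is 0x31640CA6C8EC8961.
Split into bytes (most-significant first): 31 64 0C A6 C8 EC 89 61.
In big-endian order the high byte comes first in memory.
So the memory order matches the most-significant-first order: 31 64 0C A6 C8 EC 89 61.

31 64 0C A6 C8 EC 89 61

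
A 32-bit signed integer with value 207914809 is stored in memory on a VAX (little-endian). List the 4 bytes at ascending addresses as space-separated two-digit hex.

39 87 64 0C

207914809 in hexadecimal, padded to 32 bits, is 0x0C648739.
Split into bytes (most-significant first): 0C 64 87 39.
In little-endian order the low byte comes first in memory.
So at ascending addresses the bytes are 39 87 64 0C.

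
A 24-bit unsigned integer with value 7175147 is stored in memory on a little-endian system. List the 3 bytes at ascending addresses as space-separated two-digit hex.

EB 7B 6D

7175147 in hexadecimal, padded to 24 bits, is 0x6D7BEB.
Split into bytes (most-significant first): 6D 7B EB.
Little-endian: lowest address holds the least-significant byte.
So at ascending addresses the bytes are EB 7B 6D.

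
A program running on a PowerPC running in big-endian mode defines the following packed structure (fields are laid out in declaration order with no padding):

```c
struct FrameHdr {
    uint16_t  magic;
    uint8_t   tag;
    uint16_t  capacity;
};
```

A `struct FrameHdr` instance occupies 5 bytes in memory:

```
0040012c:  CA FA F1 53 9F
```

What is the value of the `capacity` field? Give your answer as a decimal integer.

`capacity` follows `magic` (2 B), `tag` (1 B), so it starts at offset 2 + 1 = 3 and occupies 2 bytes.
Bytes at offsets 3..4: 53 9F.
In big-endian order the high byte comes first in memory.
The bytes are already most-significant first: 0x539F.
0x539F = 21407.

21407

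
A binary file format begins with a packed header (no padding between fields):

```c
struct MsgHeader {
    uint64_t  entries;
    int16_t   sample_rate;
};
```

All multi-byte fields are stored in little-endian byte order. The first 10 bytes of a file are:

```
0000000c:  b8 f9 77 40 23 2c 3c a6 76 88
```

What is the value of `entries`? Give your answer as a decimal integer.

`entries` is the first field, at byte offset 0, occupying 8 bytes.
Bytes at offsets 0..7: B8 F9 77 40 23 2C 3C A6.
In little-endian order the low byte comes first in memory.
Reassemble most-significant byte first: A6 3C 2C 23 40 77 F9 B8 → 0xA63C2C234077F9B8.
0xA63C2C234077F9B8 = 11978497638815758776.

11978497638815758776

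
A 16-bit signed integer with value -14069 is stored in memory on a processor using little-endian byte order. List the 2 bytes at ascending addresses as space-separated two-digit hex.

Two's complement of -14069 in 16 bits: 14069 = 0x36F5; invert → 0xC90A; add 1 → 0xC90B.
Split into bytes (most-significant first): C9 0B.
Little-endian: lowest address holds the least-significant byte.
So at ascending addresses the bytes are 0B C9.

0B C9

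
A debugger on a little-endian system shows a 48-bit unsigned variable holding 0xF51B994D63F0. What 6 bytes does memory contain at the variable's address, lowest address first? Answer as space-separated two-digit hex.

Split into bytes (most-significant first): F5 1B 99 4D 63 F0.
In little-endian order the low byte comes first in memory.
So at ascending addresses the bytes are F0 63 4D 99 1B F5.

F0 63 4D 99 1B F5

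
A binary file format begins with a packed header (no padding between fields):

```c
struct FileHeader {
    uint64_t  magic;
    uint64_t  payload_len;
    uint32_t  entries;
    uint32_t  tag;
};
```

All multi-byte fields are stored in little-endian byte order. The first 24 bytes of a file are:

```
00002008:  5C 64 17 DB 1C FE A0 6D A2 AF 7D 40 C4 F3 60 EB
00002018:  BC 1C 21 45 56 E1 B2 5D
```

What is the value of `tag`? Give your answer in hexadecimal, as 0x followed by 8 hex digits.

0x5DB2E156

`tag` follows `magic` (8 B), `payload_len` (8 B), `entries` (4 B), so it starts at offset 8 + 8 + 4 = 20 and occupies 4 bytes.
Bytes at offsets 20..23: 56 E1 B2 5D.
Little-endian stores the least-significant byte at the lowest address.
Reassemble most-significant byte first: 5D B2 E1 56 → 0x5DB2E156.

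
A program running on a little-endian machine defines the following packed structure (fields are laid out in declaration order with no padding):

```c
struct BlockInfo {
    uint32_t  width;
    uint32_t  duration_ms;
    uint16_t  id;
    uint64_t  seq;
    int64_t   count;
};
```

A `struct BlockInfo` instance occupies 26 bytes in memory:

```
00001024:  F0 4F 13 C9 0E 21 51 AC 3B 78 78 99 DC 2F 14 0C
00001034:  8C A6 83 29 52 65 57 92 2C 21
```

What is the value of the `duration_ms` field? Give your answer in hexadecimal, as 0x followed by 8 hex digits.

0xAC51210E

`duration_ms` follows `width` (4 bytes), so it starts at byte offset 4 and occupies 4 bytes.
Bytes at offsets 4..7: 0E 21 51 AC.
Little-endian stores the least-significant byte at the lowest address.
Reassemble most-significant byte first: AC 51 21 0E → 0xAC51210E.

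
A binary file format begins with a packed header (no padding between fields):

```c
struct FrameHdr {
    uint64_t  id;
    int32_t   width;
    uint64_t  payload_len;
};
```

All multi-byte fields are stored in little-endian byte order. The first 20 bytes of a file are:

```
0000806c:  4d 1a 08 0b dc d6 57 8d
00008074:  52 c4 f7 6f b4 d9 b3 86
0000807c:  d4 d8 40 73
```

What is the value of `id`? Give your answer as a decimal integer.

`id` is the first field, at byte offset 0, occupying 8 bytes.
Bytes at offsets 0..7: 4D 1A 08 0B DC D6 57 8D.
Little-endian: lowest address holds the least-significant byte.
Reassemble most-significant byte first: 8D 57 D6 DC 0B 08 1A 4D → 0x8D57D6DC0B081A4D.
0x8D57D6DC0B081A4D = 10184845322887895629.

10184845322887895629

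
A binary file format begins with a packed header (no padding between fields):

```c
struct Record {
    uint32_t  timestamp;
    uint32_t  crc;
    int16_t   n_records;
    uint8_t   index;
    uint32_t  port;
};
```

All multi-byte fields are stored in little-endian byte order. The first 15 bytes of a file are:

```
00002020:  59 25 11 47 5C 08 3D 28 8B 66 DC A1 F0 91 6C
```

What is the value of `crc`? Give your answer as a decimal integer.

`crc` follows `timestamp` (4 bytes), so it starts at byte offset 4 and occupies 4 bytes.
Bytes at offsets 4..7: 5C 08 3D 28.
In little-endian order the low byte comes first in memory.
Reassemble most-significant byte first: 28 3D 08 5C → 0x283D085C.
0x283D085C = 675088476.

675088476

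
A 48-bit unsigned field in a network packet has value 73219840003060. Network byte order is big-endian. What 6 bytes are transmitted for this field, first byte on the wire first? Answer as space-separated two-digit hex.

42 97 D2 8D CB F4

73219840003060 in hexadecimal, padded to 48 bits, is 0x4297D28DCBF4.
Split into bytes (most-significant first): 42 97 D2 8D CB F4.
Big-endian stores the most-significant byte at the lowest address.
So the memory order matches the most-significant-first order: 42 97 D2 8D CB F4.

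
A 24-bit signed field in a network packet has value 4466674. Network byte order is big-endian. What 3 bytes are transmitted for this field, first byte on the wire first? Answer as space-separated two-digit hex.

44 27 F2

4466674 in hexadecimal, padded to 24 bits, is 0x4427F2.
Split into bytes (most-significant first): 44 27 F2.
Big-endian: lowest address holds the most-significant byte.
So the memory order matches the most-significant-first order: 44 27 F2.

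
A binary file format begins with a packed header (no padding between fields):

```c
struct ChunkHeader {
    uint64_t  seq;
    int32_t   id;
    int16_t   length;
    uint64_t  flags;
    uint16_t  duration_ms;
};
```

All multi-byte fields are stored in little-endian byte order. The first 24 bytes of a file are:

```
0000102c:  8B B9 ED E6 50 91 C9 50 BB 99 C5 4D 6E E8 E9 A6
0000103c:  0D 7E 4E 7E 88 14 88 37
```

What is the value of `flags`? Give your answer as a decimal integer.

1479571353178580713

`flags` follows `seq` (8 B), `id` (4 B), `length` (2 B), so it starts at offset 8 + 4 + 2 = 14 and occupies 8 bytes.
Bytes at offsets 14..21: E9 A6 0D 7E 4E 7E 88 14.
Little-endian: lowest address holds the least-significant byte.
Reassemble most-significant byte first: 14 88 7E 4E 7E 0D A6 E9 → 0x14887E4E7E0DA6E9.
0x14887E4E7E0DA6E9 = 1479571353178580713.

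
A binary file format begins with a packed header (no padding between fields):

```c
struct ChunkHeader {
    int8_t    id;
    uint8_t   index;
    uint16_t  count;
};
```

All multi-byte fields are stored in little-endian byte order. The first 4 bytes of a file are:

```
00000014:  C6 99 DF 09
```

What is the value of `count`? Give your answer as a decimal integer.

2527

`count` follows `id` (1 B), `index` (1 B), so it starts at offset 1 + 1 = 2 and occupies 2 bytes.
Bytes at offsets 2..3: DF 09.
Little-endian stores the least-significant byte at the lowest address.
Reassemble most-significant byte first: 09 DF → 0x09DF.
0x09DF = 2527.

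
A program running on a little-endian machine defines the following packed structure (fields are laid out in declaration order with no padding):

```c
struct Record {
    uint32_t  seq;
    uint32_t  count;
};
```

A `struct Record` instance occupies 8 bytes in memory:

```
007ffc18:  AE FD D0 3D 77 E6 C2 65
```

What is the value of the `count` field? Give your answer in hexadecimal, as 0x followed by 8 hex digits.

`count` follows `seq` (4 bytes), so it starts at byte offset 4 and occupies 4 bytes.
Bytes at offsets 4..7: 77 E6 C2 65.
Little-endian stores the least-significant byte at the lowest address.
Reassemble most-significant byte first: 65 C2 E6 77 → 0x65C2E677.

0x65C2E677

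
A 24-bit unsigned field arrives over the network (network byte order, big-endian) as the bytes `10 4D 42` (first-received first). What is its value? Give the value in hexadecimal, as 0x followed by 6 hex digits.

Big-endian stores the most-significant byte at the lowest address.
The bytes are already most-significant first: 0x104D42.

0x104D42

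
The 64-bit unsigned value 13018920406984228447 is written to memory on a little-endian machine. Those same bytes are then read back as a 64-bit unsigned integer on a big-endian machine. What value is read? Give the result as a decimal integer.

13018920406984228447 in 64-bit hexadecimal is 0xB4AC7F220960FE5F.
Stored little-endian, the bytes at ascending addresses are 5F FE 60 09 22 7F AC B4.
Read back as big-endian, the last byte is least significant, giving 0x5FFE6009227FACB4.
0x5FFE6009227FACB4 = 6917071670037425332.

6917071670037425332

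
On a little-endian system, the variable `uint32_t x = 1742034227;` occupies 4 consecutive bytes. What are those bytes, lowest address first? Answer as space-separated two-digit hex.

33 55 D5 67

1742034227 in hexadecimal, padded to 32 bits, is 0x67D55533.
Split into bytes (most-significant first): 67 D5 55 33.
Little-endian stores the least-significant byte at the lowest address.
So at ascending addresses the bytes are 33 55 D5 67.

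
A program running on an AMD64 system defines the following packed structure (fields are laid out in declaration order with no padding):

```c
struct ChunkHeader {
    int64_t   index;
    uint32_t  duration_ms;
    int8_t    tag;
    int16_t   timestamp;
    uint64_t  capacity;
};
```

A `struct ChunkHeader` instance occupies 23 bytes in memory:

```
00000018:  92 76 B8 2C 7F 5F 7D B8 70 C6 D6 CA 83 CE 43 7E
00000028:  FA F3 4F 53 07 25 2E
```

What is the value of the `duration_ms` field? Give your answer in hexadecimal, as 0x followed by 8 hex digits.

`duration_ms` follows `index` (8 bytes), so it starts at byte offset 8 and occupies 4 bytes.
Bytes at offsets 8..11: 70 C6 D6 CA.
Little-endian stores the least-significant byte at the lowest address.
Reassemble most-significant byte first: CA D6 C6 70 → 0xCAD6C670.

0xCAD6C670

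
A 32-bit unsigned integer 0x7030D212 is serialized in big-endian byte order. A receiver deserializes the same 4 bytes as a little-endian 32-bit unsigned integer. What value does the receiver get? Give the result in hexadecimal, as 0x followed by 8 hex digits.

0x12D23070

Stored big-endian, the bytes at ascending addresses are 70 30 D2 12.
Read back as little-endian, the first byte is least significant, giving 0x12D23070.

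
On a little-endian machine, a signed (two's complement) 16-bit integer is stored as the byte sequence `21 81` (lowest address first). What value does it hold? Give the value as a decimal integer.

Little-endian: lowest address holds the least-significant byte.
Reassemble most-significant byte first: 81 21 → 0x8121.
Top bit is set, so as a signed 16-bit value this is 0x8121 − 2^16 = -32479.

-32479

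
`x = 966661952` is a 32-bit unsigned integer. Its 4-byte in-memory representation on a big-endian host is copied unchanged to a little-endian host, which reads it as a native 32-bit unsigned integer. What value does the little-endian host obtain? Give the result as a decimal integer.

1075289657

966661952 in 32-bit hexadecimal is 0x399E1740.
Stored big-endian, the bytes at ascending addresses are 39 9E 17 40.
Read back as little-endian, the first byte is least significant, giving 0x40179E39.
0x40179E39 = 1075289657.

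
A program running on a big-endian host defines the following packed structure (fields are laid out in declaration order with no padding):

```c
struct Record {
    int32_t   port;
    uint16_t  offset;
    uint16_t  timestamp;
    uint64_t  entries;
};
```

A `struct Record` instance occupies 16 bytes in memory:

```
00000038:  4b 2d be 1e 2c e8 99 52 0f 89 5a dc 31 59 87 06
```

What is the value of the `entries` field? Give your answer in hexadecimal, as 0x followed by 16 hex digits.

`entries` follows `port` (4 B), `offset` (2 B), `timestamp` (2 B), so it starts at offset 4 + 2 + 2 = 8 and occupies 8 bytes.
Bytes at offsets 8..15: 0F 89 5A DC 31 59 87 06.
Big-endian stores the most-significant byte at the lowest address.
The bytes are already most-significant first: 0x0F895ADC31598706.

0x0F895ADC31598706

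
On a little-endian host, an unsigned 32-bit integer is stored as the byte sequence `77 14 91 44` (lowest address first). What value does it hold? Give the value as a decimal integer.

In little-endian order the low byte comes first in memory.
Reassemble most-significant byte first: 44 91 14 77 → 0x44911477.
0x44911477 = 1150358647.

1150358647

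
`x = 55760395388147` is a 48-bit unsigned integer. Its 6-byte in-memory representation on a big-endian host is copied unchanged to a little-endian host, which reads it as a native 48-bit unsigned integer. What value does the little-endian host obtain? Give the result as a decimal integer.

55760395388147 in 48-bit hexadecimal is 0x32B6BA8F44F3.
Stored big-endian, the bytes at ascending addresses are 32 B6 BA 8F 44 F3.
Read back as little-endian, the first byte is least significant, giving 0xF3448FBAB632.
0xF3448FBAB632 = 267475794703922.

267475794703922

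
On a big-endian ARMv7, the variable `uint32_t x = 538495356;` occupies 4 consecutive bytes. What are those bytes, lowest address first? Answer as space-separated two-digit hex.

538495356 in hexadecimal, padded to 32 bits, is 0x2018C97C.
Split into bytes (most-significant first): 20 18 C9 7C.
Big-endian: lowest address holds the most-significant byte.
So the memory order matches the most-significant-first order: 20 18 C9 7C.

20 18 C9 7C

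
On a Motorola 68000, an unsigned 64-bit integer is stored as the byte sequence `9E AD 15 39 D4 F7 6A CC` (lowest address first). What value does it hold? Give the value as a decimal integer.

11433818367093861068

Big-endian: lowest address holds the most-significant byte.
The bytes are already most-significant first: 0x9EAD1539D4F76ACC.
0x9EAD1539D4F76ACC = 11433818367093861068.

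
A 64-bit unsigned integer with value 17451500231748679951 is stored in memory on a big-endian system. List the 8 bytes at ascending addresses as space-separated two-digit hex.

F2 30 2E FF AF 06 F9 0F

17451500231748679951 in hexadecimal, padded to 64 bits, is 0xF2302EFFAF06F90F.
Split into bytes (most-significant first): F2 30 2E FF AF 06 F9 0F.
Big-endian: lowest address holds the most-significant byte.
So the memory order matches the most-significant-first order: F2 30 2E FF AF 06 F9 0F.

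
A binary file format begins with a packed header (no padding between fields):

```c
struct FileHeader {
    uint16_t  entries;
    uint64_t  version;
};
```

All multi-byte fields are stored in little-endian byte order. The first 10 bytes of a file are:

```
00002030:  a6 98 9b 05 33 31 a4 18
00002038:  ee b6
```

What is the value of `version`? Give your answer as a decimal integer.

`version` follows `entries` (2 bytes), so it starts at byte offset 2 and occupies 8 bytes.
Bytes at offsets 2..9: 9B 05 33 31 A4 18 EE B6.
Little-endian: lowest address holds the least-significant byte.
Reassemble most-significant byte first: B6 EE 18 A4 31 33 05 9B → 0xB6EE18A43133059B.
0xB6EE18A43133059B = 13181500252839151003.

13181500252839151003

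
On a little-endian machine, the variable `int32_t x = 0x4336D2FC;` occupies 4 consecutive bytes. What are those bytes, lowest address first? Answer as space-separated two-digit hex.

FC D2 36 43

Split into bytes (most-significant first): 43 36 D2 FC.
In little-endian order the low byte comes first in memory.
So at ascending addresses the bytes are FC D2 36 43.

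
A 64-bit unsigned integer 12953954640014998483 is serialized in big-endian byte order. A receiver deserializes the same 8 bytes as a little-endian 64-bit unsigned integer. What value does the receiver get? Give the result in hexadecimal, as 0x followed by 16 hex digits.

0xD3FB9DB21CB1C5B3

12953954640014998483 in 64-bit hexadecimal is 0xB3C5B11CB29DFBD3.
Stored big-endian, the bytes at ascending addresses are B3 C5 B1 1C B2 9D FB D3.
Read back as little-endian, the first byte is least significant, giving 0xD3FB9DB21CB1C5B3.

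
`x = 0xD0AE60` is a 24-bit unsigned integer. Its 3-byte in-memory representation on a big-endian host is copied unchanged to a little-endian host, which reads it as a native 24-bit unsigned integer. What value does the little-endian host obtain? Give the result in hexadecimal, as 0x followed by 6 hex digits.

Stored big-endian, the bytes at ascending addresses are D0 AE 60.
Read back as little-endian, the first byte is least significant, giving 0x60AED0.

0x60AED0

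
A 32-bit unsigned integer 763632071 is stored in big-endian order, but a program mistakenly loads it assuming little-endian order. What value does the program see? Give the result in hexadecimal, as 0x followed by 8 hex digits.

763632071 in 32-bit hexadecimal is 0x2D8419C7.
Stored big-endian, the bytes at ascending addresses are 2D 84 19 C7.
Read back as little-endian, the first byte is least significant, giving 0xC719842D.

0xC719842D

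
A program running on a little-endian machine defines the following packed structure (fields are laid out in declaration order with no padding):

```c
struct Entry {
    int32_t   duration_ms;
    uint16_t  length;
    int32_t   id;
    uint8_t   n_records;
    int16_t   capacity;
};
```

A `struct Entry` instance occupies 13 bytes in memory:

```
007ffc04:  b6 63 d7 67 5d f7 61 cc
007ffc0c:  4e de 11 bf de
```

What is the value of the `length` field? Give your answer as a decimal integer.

63325

`length` follows `duration_ms` (4 bytes), so it starts at byte offset 4 and occupies 2 bytes.
Bytes at offsets 4..5: 5D F7.
In little-endian order the low byte comes first in memory.
Reassemble most-significant byte first: F7 5D → 0xF75D.
0xF75D = 63325.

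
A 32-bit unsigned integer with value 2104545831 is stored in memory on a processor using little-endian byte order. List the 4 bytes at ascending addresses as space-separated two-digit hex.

27 D2 70 7D

2104545831 in hexadecimal, padded to 32 bits, is 0x7D70D227.
Split into bytes (most-significant first): 7D 70 D2 27.
In little-endian order the low byte comes first in memory.
So at ascending addresses the bytes are 27 D2 70 7D.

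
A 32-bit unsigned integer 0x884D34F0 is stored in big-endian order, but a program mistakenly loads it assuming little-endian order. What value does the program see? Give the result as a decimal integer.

Stored big-endian, the bytes at ascending addresses are 88 4D 34 F0.
Read back as little-endian, the first byte is least significant, giving 0xF0344D88.
0xF0344D88 = 4029959560.

4029959560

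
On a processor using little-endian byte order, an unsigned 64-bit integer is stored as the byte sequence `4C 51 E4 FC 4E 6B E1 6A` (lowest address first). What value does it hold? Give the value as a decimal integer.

Little-endian: lowest address holds the least-significant byte.
Reassemble most-significant byte first: 6A E1 6B 4E FC E4 51 4C → 0x6AE16B4EFCE4514C.
0x6AE16B4EFCE4514C = 7701554824774701388.

7701554824774701388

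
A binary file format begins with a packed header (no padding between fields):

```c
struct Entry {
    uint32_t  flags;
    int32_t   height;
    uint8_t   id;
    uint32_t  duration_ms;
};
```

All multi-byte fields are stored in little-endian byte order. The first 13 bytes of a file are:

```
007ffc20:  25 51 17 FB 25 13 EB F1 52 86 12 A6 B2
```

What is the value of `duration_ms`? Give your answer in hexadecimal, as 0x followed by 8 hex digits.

0xB2A61286

`duration_ms` follows `flags` (4 B), `height` (4 B), `id` (1 B), so it starts at offset 4 + 4 + 1 = 9 and occupies 4 bytes.
Bytes at offsets 9..12: 86 12 A6 B2.
Little-endian stores the least-significant byte at the lowest address.
Reassemble most-significant byte first: B2 A6 12 86 → 0xB2A61286.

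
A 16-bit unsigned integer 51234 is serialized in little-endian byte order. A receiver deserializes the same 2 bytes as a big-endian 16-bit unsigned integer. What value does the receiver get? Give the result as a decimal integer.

8904

51234 in 16-bit hexadecimal is 0xC822.
Stored little-endian, the bytes at ascending addresses are 22 C8.
Read back as big-endian, the last byte is least significant, giving 0x22C8.
0x22C8 = 8904.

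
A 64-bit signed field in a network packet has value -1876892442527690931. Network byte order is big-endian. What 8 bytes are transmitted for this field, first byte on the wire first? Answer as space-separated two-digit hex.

Two's complement of -1876892442527690931 in 64 bits: 1876892442527690931 = 0x1A0C0FBB767A70B3; invert → 0xE5F3F04489858F4C; add 1 → 0xE5F3F04489858F4D.
Split into bytes (most-significant first): E5 F3 F0 44 89 85 8F 4D.
Big-endian: lowest address holds the most-significant byte.
So the memory order matches the most-significant-first order: E5 F3 F0 44 89 85 8F 4D.

E5 F3 F0 44 89 85 8F 4D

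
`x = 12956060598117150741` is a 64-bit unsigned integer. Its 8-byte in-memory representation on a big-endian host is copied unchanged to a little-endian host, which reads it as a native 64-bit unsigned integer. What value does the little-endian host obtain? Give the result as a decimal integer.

1526778854753750451

12956060598117150741 in 64-bit hexadecimal is 0xB3CD2C7847353015.
Stored big-endian, the bytes at ascending addresses are B3 CD 2C 78 47 35 30 15.
Read back as little-endian, the first byte is least significant, giving 0x15303547782CCDB3.
0x15303547782CCDB3 = 1526778854753750451.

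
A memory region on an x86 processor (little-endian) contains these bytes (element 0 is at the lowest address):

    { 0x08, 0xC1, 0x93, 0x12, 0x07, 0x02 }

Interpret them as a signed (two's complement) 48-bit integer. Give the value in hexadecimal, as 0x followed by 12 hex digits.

Little-endian stores the least-significant byte at the lowest address.
Reassemble most-significant byte first: 02 07 12 93 C1 08 → 0x02071293C108.

0x02071293C108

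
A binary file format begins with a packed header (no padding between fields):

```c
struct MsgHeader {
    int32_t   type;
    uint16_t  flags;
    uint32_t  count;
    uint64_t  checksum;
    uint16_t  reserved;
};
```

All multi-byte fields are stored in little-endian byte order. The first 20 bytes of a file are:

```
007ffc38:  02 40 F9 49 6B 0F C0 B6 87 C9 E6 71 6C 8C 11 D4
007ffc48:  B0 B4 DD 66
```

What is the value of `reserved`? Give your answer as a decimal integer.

`reserved` follows `type` (4 B), `flags` (2 B), `count` (4 B), `checksum` (8 B), so it starts at offset 4 + 2 + 4 + 8 = 18 and occupies 2 bytes.
Bytes at offsets 18..19: DD 66.
Little-endian stores the least-significant byte at the lowest address.
Reassemble most-significant byte first: 66 DD → 0x66DD.
0x66DD = 26333.

26333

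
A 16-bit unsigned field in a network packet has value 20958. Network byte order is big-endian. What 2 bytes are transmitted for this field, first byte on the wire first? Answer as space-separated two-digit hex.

51 DE

20958 in hexadecimal, padded to 16 bits, is 0x51DE.
Split into bytes (most-significant first): 51 DE.
Big-endian stores the most-significant byte at the lowest address.
So the memory order matches the most-significant-first order: 51 DE.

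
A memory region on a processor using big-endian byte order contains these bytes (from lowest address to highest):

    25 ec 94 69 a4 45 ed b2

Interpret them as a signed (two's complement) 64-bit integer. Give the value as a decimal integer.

2732722255355571634

In big-endian order the high byte comes first in memory.
The bytes are already most-significant first: 0x25EC9469A445EDB2.
0x25EC9469A445EDB2 = 2732722255355571634.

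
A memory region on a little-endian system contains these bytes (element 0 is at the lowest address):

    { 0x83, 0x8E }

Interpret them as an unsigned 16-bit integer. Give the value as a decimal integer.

In little-endian order the low byte comes first in memory.
Reassemble most-significant byte first: 8E 83 → 0x8E83.
0x8E83 = 36483.

36483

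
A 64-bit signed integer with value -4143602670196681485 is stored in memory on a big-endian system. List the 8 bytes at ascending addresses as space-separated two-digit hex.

Two's complement of -4143602670196681485 in 64 bits: 4143602670196681485 = 0x398108ACBF6EEB0D; invert → 0xC67EF753409114F2; add 1 → 0xC67EF753409114F3.
Split into bytes (most-significant first): C6 7E F7 53 40 91 14 F3.
In big-endian order the high byte comes first in memory.
So the memory order matches the most-significant-first order: C6 7E F7 53 40 91 14 F3.

C6 7E F7 53 40 91 14 F3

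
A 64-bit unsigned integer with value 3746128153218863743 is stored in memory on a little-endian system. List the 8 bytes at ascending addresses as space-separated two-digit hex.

7F 52 B3 1F B5 EB FC 33

3746128153218863743 in hexadecimal, padded to 64 bits, is 0x33FCEBB51FB3527F.
Split into bytes (most-significant first): 33 FC EB B5 1F B3 52 7F.
Little-endian: lowest address holds the least-significant byte.
So at ascending addresses the bytes are 7F 52 B3 1F B5 EB FC 33.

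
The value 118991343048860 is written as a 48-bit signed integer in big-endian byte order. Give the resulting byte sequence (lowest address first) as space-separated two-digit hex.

6C 38 D4 BB D8 9C

118991343048860 in hexadecimal, padded to 48 bits, is 0x6C38D4BBD89C.
Split into bytes (most-significant first): 6C 38 D4 BB D8 9C.
In big-endian order the high byte comes first in memory.
So the memory order matches the most-significant-first order: 6C 38 D4 BB D8 9C.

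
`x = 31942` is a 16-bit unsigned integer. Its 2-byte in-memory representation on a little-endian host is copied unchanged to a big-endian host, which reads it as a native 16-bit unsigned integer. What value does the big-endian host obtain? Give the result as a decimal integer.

31942 in 16-bit hexadecimal is 0x7CC6.
Stored little-endian, the bytes at ascending addresses are C6 7C.
Read back as big-endian, the last byte is least significant, giving 0xC67C.
0xC67C = 50812.

50812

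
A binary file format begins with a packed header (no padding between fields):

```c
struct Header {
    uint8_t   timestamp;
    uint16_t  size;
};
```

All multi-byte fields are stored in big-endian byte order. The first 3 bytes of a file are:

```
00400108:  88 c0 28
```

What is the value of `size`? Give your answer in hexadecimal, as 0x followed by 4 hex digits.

`size` follows `timestamp` (1 byte), so it starts at byte offset 1 and occupies 2 bytes.
Bytes at offsets 1..2: C0 28.
Big-endian stores the most-significant byte at the lowest address.
The bytes are already most-significant first: 0xC028.

0xC028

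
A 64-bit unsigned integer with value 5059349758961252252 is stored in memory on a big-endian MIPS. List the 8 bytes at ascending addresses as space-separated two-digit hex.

5059349758961252252 in hexadecimal, padded to 64 bits, is 0x46366BCCD957F79C.
Split into bytes (most-significant first): 46 36 6B CC D9 57 F7 9C.
In big-endian order the high byte comes first in memory.
So the memory order matches the most-significant-first order: 46 36 6B CC D9 57 F7 9C.

46 36 6B CC D9 57 F7 9C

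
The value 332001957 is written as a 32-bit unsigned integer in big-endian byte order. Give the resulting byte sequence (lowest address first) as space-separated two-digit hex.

13 C9 F2 A5

332001957 in hexadecimal, padded to 32 bits, is 0x13C9F2A5.
Split into bytes (most-significant first): 13 C9 F2 A5.
Big-endian: lowest address holds the most-significant byte.
So the memory order matches the most-significant-first order: 13 C9 F2 A5.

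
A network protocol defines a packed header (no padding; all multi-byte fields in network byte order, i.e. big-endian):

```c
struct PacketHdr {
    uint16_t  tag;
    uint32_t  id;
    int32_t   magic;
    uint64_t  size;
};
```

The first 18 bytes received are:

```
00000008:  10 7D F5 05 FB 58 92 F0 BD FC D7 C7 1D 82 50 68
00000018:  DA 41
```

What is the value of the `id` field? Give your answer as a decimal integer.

4110809944

`id` follows `tag` (2 bytes), so it starts at byte offset 2 and occupies 4 bytes.
Bytes at offsets 2..5: F5 05 FB 58.
Big-endian stores the most-significant byte at the lowest address.
The bytes are already most-significant first: 0xF505FB58.
0xF505FB58 = 4110809944.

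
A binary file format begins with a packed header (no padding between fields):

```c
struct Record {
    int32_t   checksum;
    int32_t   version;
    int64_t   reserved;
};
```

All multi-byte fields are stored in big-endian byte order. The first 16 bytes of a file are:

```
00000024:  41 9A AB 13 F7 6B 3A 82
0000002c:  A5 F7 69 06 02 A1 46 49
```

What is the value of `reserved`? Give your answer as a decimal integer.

`reserved` follows `checksum` (4 B), `version` (4 B), so it starts at offset 4 + 4 = 8 and occupies 8 bytes.
Bytes at offsets 8..15: A5 F7 69 06 02 A1 46 49.
Big-endian: lowest address holds the most-significant byte.
The bytes are already most-significant first: 0xA5F7690602A14649.
Top bit is set, so as a signed 64-bit value this is 0xA5F7690602A14649 − 2^64 = -6487601263669066167.

-6487601263669066167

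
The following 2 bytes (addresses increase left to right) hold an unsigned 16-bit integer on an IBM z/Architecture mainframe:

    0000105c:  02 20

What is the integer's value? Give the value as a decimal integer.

Big-endian stores the most-significant byte at the lowest address.
The bytes are already most-significant first: 0x0220.
0x0220 = 544.

544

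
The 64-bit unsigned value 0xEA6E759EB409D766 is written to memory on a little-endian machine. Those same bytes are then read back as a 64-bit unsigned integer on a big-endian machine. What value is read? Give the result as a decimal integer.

7410402383218700010

Stored little-endian, the bytes at ascending addresses are 66 D7 09 B4 9E 75 6E EA.
Read back as big-endian, the last byte is least significant, giving 0x66D709B49E756EEA.
0x66D709B49E756EEA = 7410402383218700010.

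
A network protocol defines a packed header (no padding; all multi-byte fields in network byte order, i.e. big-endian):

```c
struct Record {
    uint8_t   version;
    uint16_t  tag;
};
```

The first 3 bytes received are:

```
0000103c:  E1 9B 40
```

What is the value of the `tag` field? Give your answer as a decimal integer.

39744

`tag` follows `version` (1 byte), so it starts at byte offset 1 and occupies 2 bytes.
Bytes at offsets 1..2: 9B 40.
Big-endian stores the most-significant byte at the lowest address.
The bytes are already most-significant first: 0x9B40.
0x9B40 = 39744.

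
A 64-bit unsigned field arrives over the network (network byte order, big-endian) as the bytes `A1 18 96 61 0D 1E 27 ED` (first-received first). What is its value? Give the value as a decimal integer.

Big-endian stores the most-significant byte at the lowest address.
The bytes are already most-significant first: 0xA11896610D1E27ED.
0xA11896610D1E27ED = 11608193383123527661.

11608193383123527661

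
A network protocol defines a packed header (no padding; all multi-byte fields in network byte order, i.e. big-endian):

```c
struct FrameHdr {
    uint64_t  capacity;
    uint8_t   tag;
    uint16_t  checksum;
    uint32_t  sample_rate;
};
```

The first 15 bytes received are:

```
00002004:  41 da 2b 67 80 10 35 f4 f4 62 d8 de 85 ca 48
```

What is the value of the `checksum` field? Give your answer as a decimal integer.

25304

`checksum` follows `capacity` (8 B), `tag` (1 B), so it starts at offset 8 + 1 = 9 and occupies 2 bytes.
Bytes at offsets 9..10: 62 D8.
In big-endian order the high byte comes first in memory.
The bytes are already most-significant first: 0x62D8.
0x62D8 = 25304.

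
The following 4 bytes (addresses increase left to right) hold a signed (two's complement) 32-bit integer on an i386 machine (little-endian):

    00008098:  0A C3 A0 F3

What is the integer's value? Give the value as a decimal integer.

Little-endian stores the least-significant byte at the lowest address.
Reassemble most-significant byte first: F3 A0 C3 0A → 0xF3A0C30A.
Top bit is set, so as a signed 32-bit value this is 0xF3A0C30A − 2^32 = -207568118.

-207568118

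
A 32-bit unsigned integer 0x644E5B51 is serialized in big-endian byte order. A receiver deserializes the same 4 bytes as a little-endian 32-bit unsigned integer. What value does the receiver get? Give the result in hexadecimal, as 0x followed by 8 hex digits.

0x515B4E64

Stored big-endian, the bytes at ascending addresses are 64 4E 5B 51.
Read back as little-endian, the first byte is least significant, giving 0x515B4E64.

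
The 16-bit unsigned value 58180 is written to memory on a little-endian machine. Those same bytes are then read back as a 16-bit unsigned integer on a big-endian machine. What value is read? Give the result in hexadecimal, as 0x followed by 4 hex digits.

58180 in 16-bit hexadecimal is 0xE344.
Stored little-endian, the bytes at ascending addresses are 44 E3.
Read back as big-endian, the last byte is least significant, giving 0x44E3.

0x44E3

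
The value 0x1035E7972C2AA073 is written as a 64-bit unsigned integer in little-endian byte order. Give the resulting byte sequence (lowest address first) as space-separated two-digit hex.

73 A0 2A 2C 97 E7 35 10

Split into bytes (most-significant first): 10 35 E7 97 2C 2A A0 73.
Little-endian stores the least-significant byte at the lowest address.
So at ascending addresses the bytes are 73 A0 2A 2C 97 E7 35 10.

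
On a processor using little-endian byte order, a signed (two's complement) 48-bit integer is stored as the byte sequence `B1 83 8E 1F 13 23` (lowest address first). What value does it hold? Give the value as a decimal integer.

Little-endian stores the least-significant byte at the lowest address.
Reassemble most-significant byte first: 23 13 1F 8E 83 B1 → 0x23131F8E83B1.
0x23131F8E83B1 = 38565040784305.

38565040784305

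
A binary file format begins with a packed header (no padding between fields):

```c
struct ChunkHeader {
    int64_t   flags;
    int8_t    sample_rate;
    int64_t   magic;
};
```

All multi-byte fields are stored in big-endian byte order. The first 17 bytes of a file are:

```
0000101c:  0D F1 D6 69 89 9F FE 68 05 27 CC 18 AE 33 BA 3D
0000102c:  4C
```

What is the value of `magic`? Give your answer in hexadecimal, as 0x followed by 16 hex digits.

0x27CC18AE33BA3D4C

`magic` follows `flags` (8 B), `sample_rate` (1 B), so it starts at offset 8 + 1 = 9 and occupies 8 bytes.
Bytes at offsets 9..16: 27 CC 18 AE 33 BA 3D 4C.
Big-endian stores the most-significant byte at the lowest address.
The bytes are already most-significant first: 0x27CC18AE33BA3D4C.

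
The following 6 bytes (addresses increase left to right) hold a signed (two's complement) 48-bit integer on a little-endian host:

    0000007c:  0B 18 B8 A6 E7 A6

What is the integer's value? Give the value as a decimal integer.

Little-endian stores the least-significant byte at the lowest address.
Reassemble most-significant byte first: A6 E7 A6 B8 18 0B → 0xA6E7A6B8180B.
Top bit is set, so as a signed 48-bit value this is 0xA6E7A6B8180B − 2^48 = -97961111971829.

-97961111971829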